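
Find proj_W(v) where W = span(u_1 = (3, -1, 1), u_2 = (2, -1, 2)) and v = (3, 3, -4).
proj_W(v) = (43/18, 5/9, -83/18)

Set up U = [u_1 | ... | u_2] ∈ R^(3×2). The projector onto W = col(U) is P = U (U^T U)^(-1) U^T.
Compute U^T U =
  [11, 9]
  [9, 9],
and U^T v = (2, -5).
Solve U^T U · c = U^T v for the coefficients: c = (7/2, -73/18). The projection is proj_W(v) = U c.
Check: (v - proj_W(v)) · u_1 = 0  (should be 0).
Check: (v - proj_W(v)) · u_2 = 0  (should be 0).
Result: proj_W(v) = (43/18, 5/9, -83/18).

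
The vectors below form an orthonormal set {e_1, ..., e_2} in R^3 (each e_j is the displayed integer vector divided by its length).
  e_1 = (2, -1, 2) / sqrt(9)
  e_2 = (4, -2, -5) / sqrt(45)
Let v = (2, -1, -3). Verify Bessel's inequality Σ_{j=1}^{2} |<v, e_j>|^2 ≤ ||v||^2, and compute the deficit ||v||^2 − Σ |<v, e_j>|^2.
Σ |<v, e_j>|^2 = 14; ||v||^2 = 14; deficit = 0

Write each e_j = u_j / sqrt(<u_j, u_j>) where u_j is the displayed integer vector. Then <v, e_j> = <v, u_j> / sqrt(<u_j, u_j>), so |<v, e_j>|^2 = <v, u_j>^2 / <u_j, u_j>.
Coefficients: <v, e_1> = -1/sqrt(9), <v, e_2> = 25/sqrt(45).
Square and sum: Σ |<v, e_j>|^2 = 14.
Compute ||v||^2 = v·v = 14.
Deficit = 14 − 14 = 0 ≥ 0, confirming Bessel's inequality. (The deficit equals ||v − Σ <v,e_j> e_j||^2, the squared distance from v to span{e_j}.)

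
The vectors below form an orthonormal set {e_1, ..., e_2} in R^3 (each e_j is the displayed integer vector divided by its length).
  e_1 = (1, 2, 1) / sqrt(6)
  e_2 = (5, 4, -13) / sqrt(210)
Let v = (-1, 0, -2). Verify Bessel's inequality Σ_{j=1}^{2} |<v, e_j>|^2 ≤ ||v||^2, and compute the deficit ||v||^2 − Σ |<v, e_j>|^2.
Σ |<v, e_j>|^2 = 18/5; ||v||^2 = 5; deficit = 7/5

Write each e_j = u_j / sqrt(<u_j, u_j>) where u_j is the displayed integer vector. Then <v, e_j> = <v, u_j> / sqrt(<u_j, u_j>), so |<v, e_j>|^2 = <v, u_j>^2 / <u_j, u_j>.
Coefficients: <v, e_1> = -3/sqrt(6), <v, e_2> = 21/sqrt(210).
Square and sum: Σ |<v, e_j>|^2 = 18/5.
Compute ||v||^2 = v·v = 5.
Deficit = 5 − 18/5 = 7/5 ≥ 0, confirming Bessel's inequality. (The deficit equals ||v − Σ <v,e_j> e_j||^2, the squared distance from v to span{e_j}.)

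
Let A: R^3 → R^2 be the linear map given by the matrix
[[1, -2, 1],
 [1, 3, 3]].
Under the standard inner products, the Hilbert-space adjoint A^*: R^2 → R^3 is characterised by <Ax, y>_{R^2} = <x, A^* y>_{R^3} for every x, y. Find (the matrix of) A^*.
A^* = A^T =
[[1, 1],
 [-2, 3],
 [1, 3]]

For real matrices with standard dot products, the defining identity <Ax, y> = <x, A^* y> gives (Ax)^T y = x^T (A^*) y, i.e. x^T A^T y = x^T (A^*) y. Since this holds for all x, y, we must have A^* = A^T. Therefore
A^* =
[[1, 1],
 [-2, 3],
 [1, 3]].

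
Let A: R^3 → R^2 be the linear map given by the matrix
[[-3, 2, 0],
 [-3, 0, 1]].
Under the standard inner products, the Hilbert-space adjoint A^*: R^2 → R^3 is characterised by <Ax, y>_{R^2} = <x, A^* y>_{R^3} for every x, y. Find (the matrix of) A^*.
A^* = A^T =
[[-3, -3],
 [2, 0],
 [0, 1]]

For real matrices with standard dot products, the defining identity <Ax, y> = <x, A^* y> gives (Ax)^T y = x^T (A^*) y, i.e. x^T A^T y = x^T (A^*) y. Since this holds for all x, y, we must have A^* = A^T. Therefore
A^* =
[[-3, -3],
 [2, 0],
 [0, 1]].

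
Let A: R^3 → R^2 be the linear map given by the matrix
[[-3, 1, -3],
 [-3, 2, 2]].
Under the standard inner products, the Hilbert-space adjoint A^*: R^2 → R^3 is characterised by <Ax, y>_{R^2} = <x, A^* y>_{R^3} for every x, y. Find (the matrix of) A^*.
A^* = A^T =
[[-3, -3],
 [1, 2],
 [-3, 2]]

For real matrices with standard dot products, the defining identity <Ax, y> = <x, A^* y> gives (Ax)^T y = x^T (A^*) y, i.e. x^T A^T y = x^T (A^*) y. Since this holds for all x, y, we must have A^* = A^T. Therefore
A^* =
[[-3, -3],
 [1, 2],
 [-3, 2]].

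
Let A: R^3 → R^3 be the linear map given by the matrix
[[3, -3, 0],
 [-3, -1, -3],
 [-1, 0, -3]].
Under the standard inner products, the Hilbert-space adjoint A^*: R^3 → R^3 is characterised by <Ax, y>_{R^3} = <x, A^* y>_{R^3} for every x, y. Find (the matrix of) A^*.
A^* = A^T =
[[3, -3, -1],
 [-3, -1, 0],
 [0, -3, -3]]

For real matrices with standard dot products, the defining identity <Ax, y> = <x, A^* y> gives (Ax)^T y = x^T (A^*) y, i.e. x^T A^T y = x^T (A^*) y. Since this holds for all x, y, we must have A^* = A^T. Therefore
A^* =
[[3, -3, -1],
 [-3, -1, 0],
 [0, -3, -3]].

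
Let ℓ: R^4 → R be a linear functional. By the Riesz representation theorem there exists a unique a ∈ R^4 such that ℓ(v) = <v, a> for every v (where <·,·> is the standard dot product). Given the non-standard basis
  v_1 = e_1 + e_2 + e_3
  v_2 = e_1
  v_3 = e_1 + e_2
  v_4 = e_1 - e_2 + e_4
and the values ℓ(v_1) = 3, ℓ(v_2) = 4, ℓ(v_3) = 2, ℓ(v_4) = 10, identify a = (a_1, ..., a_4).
a = (4, -2, 1, 4)

Write a = (a_1, ..., a_4) in the standard basis. For each basis vector v_i, ℓ(v_i) = <v_i, a> is a linear equation in the a_j's. Collect the n equations into a matrix system V a = ℓ, where row i of V is v_i (expressed in the standard basis). Since V is invertible (lower-triangular with 1s on the diagonal, up to permutation), solve by back-substitution:
  V =
[[1, 1, 1, 0],
 [1, 0, 0, 0],
 [1, 1, 0, 0],
 [1, -1, 0, 1]]
  V a = (3, 4, 2, 10)
Solving gives a = (4, -2, 1, 4).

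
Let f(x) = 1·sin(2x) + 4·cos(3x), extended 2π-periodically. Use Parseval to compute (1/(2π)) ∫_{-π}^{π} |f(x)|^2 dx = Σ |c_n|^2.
Σ |c_n|^2 = 17/2

Expand |f|^2 and use orthogonality of {sin(nx), cos(mx)} on [-π, π]:
  ∫_{-π}^{π} sin(nx)^2 dx = π, ∫ cos(mx)^2 dx = π, and cross terms integrate to 0.
So ∫_{-π}^{π} f(x)^2 dx = 1^2 · π + 4^2 · π = (1 + 16)π.
Divide by 2π: (1 + 16)/2 = 17/2.
By Parseval, this equals Σ |c_n|^2.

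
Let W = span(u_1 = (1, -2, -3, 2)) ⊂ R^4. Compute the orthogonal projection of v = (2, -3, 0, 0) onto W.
proj_W(v) = (4/9, -8/9, -4/3, 8/9)

Set up U = [u_1 | ... | u_1] ∈ R^(4×1). The projector onto W = col(U) is P = U (U^T U)^(-1) U^T.
Compute U^T U =
  [18],
and U^T v = (8).
Solve U^T U · c = U^T v for the coefficients: c = (4/9). The projection is proj_W(v) = U c.
Check: (v - proj_W(v)) · u_1 = 0  (should be 0).
Result: proj_W(v) = (4/9, -8/9, -4/3, 8/9).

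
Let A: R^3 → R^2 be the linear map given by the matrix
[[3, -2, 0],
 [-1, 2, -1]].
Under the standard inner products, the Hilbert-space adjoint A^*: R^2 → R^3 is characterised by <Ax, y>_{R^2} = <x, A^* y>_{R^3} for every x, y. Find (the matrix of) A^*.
A^* = A^T =
[[3, -1],
 [-2, 2],
 [0, -1]]

For real matrices with standard dot products, the defining identity <Ax, y> = <x, A^* y> gives (Ax)^T y = x^T (A^*) y, i.e. x^T A^T y = x^T (A^*) y. Since this holds for all x, y, we must have A^* = A^T. Therefore
A^* =
[[3, -1],
 [-2, 2],
 [0, -1]].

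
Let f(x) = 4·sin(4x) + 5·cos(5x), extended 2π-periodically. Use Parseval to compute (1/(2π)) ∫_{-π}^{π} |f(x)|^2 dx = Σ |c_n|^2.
Σ |c_n|^2 = 41/2

Expand |f|^2 and use orthogonality of {sin(nx), cos(mx)} on [-π, π]:
  ∫_{-π}^{π} sin(nx)^2 dx = π, ∫ cos(mx)^2 dx = π, and cross terms integrate to 0.
So ∫_{-π}^{π} f(x)^2 dx = 4^2 · π + 5^2 · π = (16 + 25)π.
Divide by 2π: (16 + 25)/2 = 41/2.
By Parseval, this equals Σ |c_n|^2.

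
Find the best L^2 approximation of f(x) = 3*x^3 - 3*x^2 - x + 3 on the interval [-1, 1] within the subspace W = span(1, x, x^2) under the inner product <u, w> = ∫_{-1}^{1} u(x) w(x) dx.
g(x) = -3*x^2 + 4*x/5 + 3

The best approximation g ∈ W is the orthogonal projection of f onto W. Writing g = a_0 + a_1 x + a_2 x^2, the coefficients solve the normal equations G · a = b where
  G_{ij} = <φ_i, φ_j> and b_i = <f, φ_i>, with φ_0 = 1, φ_1 = x, φ_2 = x^2.
G =
  [2, 0, 2/3]
  [0, 2/3, 0]
  [2/3, 0, 2/5],
b = (4, 8/15, 4/5).
Solving gives a_0 = 3, a_1 = 4/5, a_2 = -3, so
  g(x) = -3*x^2 + 4*x/5 + 3.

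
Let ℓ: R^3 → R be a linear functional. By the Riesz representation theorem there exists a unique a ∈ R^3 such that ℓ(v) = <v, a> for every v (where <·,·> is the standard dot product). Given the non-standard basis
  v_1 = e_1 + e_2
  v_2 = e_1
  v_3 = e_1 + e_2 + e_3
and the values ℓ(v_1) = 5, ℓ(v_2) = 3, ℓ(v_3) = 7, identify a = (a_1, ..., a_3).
a = (3, 2, 2)

Write a = (a_1, ..., a_3) in the standard basis. For each basis vector v_i, ℓ(v_i) = <v_i, a> is a linear equation in the a_j's. Collect the n equations into a matrix system V a = ℓ, where row i of V is v_i (expressed in the standard basis). Since V is invertible (lower-triangular with 1s on the diagonal, up to permutation), solve by back-substitution:
  V =
[[1, 1, 0],
 [1, 0, 0],
 [1, 1, 1]]
  V a = (5, 3, 7)
Solving gives a = (3, 2, 2).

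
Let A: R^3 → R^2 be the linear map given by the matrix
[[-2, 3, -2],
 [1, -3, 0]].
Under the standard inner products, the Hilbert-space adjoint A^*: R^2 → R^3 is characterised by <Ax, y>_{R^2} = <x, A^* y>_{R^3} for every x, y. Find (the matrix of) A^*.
A^* = A^T =
[[-2, 1],
 [3, -3],
 [-2, 0]]

For real matrices with standard dot products, the defining identity <Ax, y> = <x, A^* y> gives (Ax)^T y = x^T (A^*) y, i.e. x^T A^T y = x^T (A^*) y. Since this holds for all x, y, we must have A^* = A^T. Therefore
A^* =
[[-2, 1],
 [3, -3],
 [-2, 0]].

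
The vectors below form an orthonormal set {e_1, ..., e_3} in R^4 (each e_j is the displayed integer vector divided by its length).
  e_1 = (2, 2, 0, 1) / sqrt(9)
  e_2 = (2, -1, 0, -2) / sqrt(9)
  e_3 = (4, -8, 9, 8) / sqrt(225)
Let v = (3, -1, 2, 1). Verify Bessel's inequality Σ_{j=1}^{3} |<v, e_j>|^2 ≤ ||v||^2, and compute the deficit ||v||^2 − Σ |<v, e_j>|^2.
Σ |<v, e_j>|^2 = 374/25; ||v||^2 = 15; deficit = 1/25

Write each e_j = u_j / sqrt(<u_j, u_j>) where u_j is the displayed integer vector. Then <v, e_j> = <v, u_j> / sqrt(<u_j, u_j>), so |<v, e_j>|^2 = <v, u_j>^2 / <u_j, u_j>.
Coefficients: <v, e_1> = 5/sqrt(9), <v, e_2> = 5/sqrt(9), <v, e_3> = 46/sqrt(225).
Square and sum: Σ |<v, e_j>|^2 = 374/25.
Compute ||v||^2 = v·v = 15.
Deficit = 15 − 374/25 = 1/25 ≥ 0, confirming Bessel's inequality. (The deficit equals ||v − Σ <v,e_j> e_j||^2, the squared distance from v to span{e_j}.)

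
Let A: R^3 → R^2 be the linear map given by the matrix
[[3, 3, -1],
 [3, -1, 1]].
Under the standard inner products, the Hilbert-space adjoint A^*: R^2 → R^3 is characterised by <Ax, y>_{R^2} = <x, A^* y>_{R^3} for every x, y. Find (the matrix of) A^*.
A^* = A^T =
[[3, 3],
 [3, -1],
 [-1, 1]]

For real matrices with standard dot products, the defining identity <Ax, y> = <x, A^* y> gives (Ax)^T y = x^T (A^*) y, i.e. x^T A^T y = x^T (A^*) y. Since this holds for all x, y, we must have A^* = A^T. Therefore
A^* =
[[3, 3],
 [3, -1],
 [-1, 1]].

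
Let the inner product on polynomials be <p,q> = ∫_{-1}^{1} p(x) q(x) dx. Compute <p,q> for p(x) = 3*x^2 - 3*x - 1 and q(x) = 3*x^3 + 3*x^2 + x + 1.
<p,q> = -4

Expand the product: p(x)·q(x) = 9*x^5 - 9*x^3 - 3*x^2 - 4*x - 1.
∫_{-1}^{1} of each monomial x^k gives [2/(k+1) if k even, 0 if k odd]. Integrating term-by-term (or equivalently evaluating the antiderivative F(x) = 3*x^6/2 - 9*x^4/4 - x^3 - 2*x^2 - x at the endpoints):
  F(1) − F(−1) = -19/4 − (-3/4) = -4.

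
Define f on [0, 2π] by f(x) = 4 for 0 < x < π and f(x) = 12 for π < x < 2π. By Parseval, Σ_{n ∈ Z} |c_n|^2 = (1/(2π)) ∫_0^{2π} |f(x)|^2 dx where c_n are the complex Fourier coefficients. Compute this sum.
Σ |c_n|^2 = 80

Parseval equates the L^2 energy of f (normalised by 1/(2π)) with the ℓ^2 sum of its Fourier coefficients: (1/(2π)) ∫_0^{2π} |f|^2 = Σ |c_n|^2.
Compute the left side: (1/(2π)) [∫_0^π 4^2 dx + ∫_π^{2π} 12^2 dx] = (1/(2π)) · (16π + 144π) = (16 + 144)/2 = 80.
So Σ_{n ∈ Z} |c_n|^2 = 80.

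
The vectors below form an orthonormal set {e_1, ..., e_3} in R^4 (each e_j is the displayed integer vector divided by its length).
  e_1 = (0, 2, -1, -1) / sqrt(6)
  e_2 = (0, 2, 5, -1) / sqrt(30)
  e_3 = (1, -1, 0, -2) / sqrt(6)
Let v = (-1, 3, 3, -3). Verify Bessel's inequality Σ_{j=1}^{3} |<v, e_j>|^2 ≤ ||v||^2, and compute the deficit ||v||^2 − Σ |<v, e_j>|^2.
Σ |<v, e_j>|^2 = 388/15; ||v||^2 = 28; deficit = 32/15

Write each e_j = u_j / sqrt(<u_j, u_j>) where u_j is the displayed integer vector. Then <v, e_j> = <v, u_j> / sqrt(<u_j, u_j>), so |<v, e_j>|^2 = <v, u_j>^2 / <u_j, u_j>.
Coefficients: <v, e_1> = 6/sqrt(6), <v, e_2> = 24/sqrt(30), <v, e_3> = 2/sqrt(6).
Square and sum: Σ |<v, e_j>|^2 = 388/15.
Compute ||v||^2 = v·v = 28.
Deficit = 28 − 388/15 = 32/15 ≥ 0, confirming Bessel's inequality. (The deficit equals ||v − Σ <v,e_j> e_j||^2, the squared distance from v to span{e_j}.)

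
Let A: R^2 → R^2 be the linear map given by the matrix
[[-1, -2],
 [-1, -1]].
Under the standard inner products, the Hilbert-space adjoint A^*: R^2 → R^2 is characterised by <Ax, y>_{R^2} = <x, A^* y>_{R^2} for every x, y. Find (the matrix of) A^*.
A^* = A^T =
[[-1, -1],
 [-2, -1]]

For real matrices with standard dot products, the defining identity <Ax, y> = <x, A^* y> gives (Ax)^T y = x^T (A^*) y, i.e. x^T A^T y = x^T (A^*) y. Since this holds for all x, y, we must have A^* = A^T. Therefore
A^* =
[[-1, -1],
 [-2, -1]].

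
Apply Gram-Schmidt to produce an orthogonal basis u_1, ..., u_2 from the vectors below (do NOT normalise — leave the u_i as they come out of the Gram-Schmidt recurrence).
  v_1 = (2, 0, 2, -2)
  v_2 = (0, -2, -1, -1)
Orthogonal basis:
  u_1 = (2, 0, 2, -2)
  u_2 = (0, -2, -1, -1)

Apply the Gram-Schmidt recurrence
  u_1 = v_1
  u_i = v_i − Σ_{j<i} ((v_i · u_j) / (u_j · u_j)) · u_j.

Step by step this gives:
  u_1 = (2, 0, 2, -2)
  u_2 = (0, -2, -1, -1)

Orthogonality check:
  u_2 · u_1 = 0 (should be 0)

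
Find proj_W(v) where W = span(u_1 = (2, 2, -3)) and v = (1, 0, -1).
proj_W(v) = (10/17, 10/17, -15/17)

Set up U = [u_1 | ... | u_1] ∈ R^(3×1). The projector onto W = col(U) is P = U (U^T U)^(-1) U^T.
Compute U^T U =
  [17],
and U^T v = (5).
Solve U^T U · c = U^T v for the coefficients: c = (5/17). The projection is proj_W(v) = U c.
Check: (v - proj_W(v)) · u_1 = 0  (should be 0).
Result: proj_W(v) = (10/17, 10/17, -15/17).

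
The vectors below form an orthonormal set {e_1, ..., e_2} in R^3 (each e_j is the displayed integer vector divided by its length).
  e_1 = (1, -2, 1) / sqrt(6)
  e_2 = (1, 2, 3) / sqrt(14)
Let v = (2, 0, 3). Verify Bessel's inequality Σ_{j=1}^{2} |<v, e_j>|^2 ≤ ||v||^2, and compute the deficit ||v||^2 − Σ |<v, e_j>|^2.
Σ |<v, e_j>|^2 = 269/21; ||v||^2 = 13; deficit = 4/21

Write each e_j = u_j / sqrt(<u_j, u_j>) where u_j is the displayed integer vector. Then <v, e_j> = <v, u_j> / sqrt(<u_j, u_j>), so |<v, e_j>|^2 = <v, u_j>^2 / <u_j, u_j>.
Coefficients: <v, e_1> = 5/sqrt(6), <v, e_2> = 11/sqrt(14).
Square and sum: Σ |<v, e_j>|^2 = 269/21.
Compute ||v||^2 = v·v = 13.
Deficit = 13 − 269/21 = 4/21 ≥ 0, confirming Bessel's inequality. (The deficit equals ||v − Σ <v,e_j> e_j||^2, the squared distance from v to span{e_j}.)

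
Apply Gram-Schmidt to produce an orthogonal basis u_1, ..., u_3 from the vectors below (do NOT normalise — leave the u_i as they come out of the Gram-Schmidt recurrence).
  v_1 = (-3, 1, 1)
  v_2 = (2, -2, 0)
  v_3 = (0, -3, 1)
Orthogonal basis:
  u_1 = (-3, 1, 1)
  u_2 = (-2/11, -14/11, 8/11)
  u_3 = (-1/6, -1/6, -1/3)

Apply the Gram-Schmidt recurrence
  u_1 = v_1
  u_i = v_i − Σ_{j<i} ((v_i · u_j) / (u_j · u_j)) · u_j.

Step by step this gives:
  u_1 = (-3, 1, 1)
  u_2 = (-2/11, -14/11, 8/11)
  u_3 = (-1/6, -1/6, -1/3)

Orthogonality check:
  u_2 · u_1 = 0 (should be 0)
  u_3 · u_1 = 0 (should be 0)
  u_3 · u_2 = 0 (should be 0)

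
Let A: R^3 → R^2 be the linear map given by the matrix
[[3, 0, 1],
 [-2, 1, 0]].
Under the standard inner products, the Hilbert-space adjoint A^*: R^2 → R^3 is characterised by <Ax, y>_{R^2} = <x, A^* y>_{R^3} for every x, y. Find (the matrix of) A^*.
A^* = A^T =
[[3, -2],
 [0, 1],
 [1, 0]]

For real matrices with standard dot products, the defining identity <Ax, y> = <x, A^* y> gives (Ax)^T y = x^T (A^*) y, i.e. x^T A^T y = x^T (A^*) y. Since this holds for all x, y, we must have A^* = A^T. Therefore
A^* =
[[3, -2],
 [0, 1],
 [1, 0]].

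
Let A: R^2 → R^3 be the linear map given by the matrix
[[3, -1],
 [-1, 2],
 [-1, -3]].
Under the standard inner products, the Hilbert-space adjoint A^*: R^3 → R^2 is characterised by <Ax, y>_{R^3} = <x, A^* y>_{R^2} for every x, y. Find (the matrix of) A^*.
A^* = A^T =
[[3, -1, -1],
 [-1, 2, -3]]

For real matrices with standard dot products, the defining identity <Ax, y> = <x, A^* y> gives (Ax)^T y = x^T (A^*) y, i.e. x^T A^T y = x^T (A^*) y. Since this holds for all x, y, we must have A^* = A^T. Therefore
A^* =
[[3, -1, -1],
 [-1, 2, -3]].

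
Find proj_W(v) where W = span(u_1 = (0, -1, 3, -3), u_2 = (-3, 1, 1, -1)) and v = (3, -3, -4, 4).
proj_W(v) = (825/203, -123/203, -731/203, 731/203)

Set up U = [u_1 | ... | u_2] ∈ R^(4×2). The projector onto W = col(U) is P = U (U^T U)^(-1) U^T.
Compute U^T U =
  [19, 5]
  [5, 12],
and U^T v = (-21, -20).
Solve U^T U · c = U^T v for the coefficients: c = (-152/203, -275/203). The projection is proj_W(v) = U c.
Check: (v - proj_W(v)) · u_1 = 0  (should be 0).
Check: (v - proj_W(v)) · u_2 = 0  (should be 0).
Result: proj_W(v) = (825/203, -123/203, -731/203, 731/203).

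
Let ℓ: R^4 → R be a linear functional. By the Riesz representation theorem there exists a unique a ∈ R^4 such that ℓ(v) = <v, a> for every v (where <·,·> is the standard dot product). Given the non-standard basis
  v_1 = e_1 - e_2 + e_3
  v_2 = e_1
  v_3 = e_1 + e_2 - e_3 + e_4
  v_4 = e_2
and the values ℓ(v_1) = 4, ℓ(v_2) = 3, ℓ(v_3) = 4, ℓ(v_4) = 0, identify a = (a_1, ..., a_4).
a = (3, 0, 1, 2)

Write a = (a_1, ..., a_4) in the standard basis. For each basis vector v_i, ℓ(v_i) = <v_i, a> is a linear equation in the a_j's. Collect the n equations into a matrix system V a = ℓ, where row i of V is v_i (expressed in the standard basis). Since V is invertible (lower-triangular with 1s on the diagonal, up to permutation), solve by back-substitution:
  V =
[[1, -1, 1, 0],
 [1, 0, 0, 0],
 [1, 1, -1, 1],
 [0, 1, 0, 0]]
  V a = (4, 3, 4, 0)
Solving gives a = (3, 0, 1, 2).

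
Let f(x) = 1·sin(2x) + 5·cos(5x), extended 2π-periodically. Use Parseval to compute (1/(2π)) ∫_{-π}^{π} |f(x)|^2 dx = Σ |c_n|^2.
Σ |c_n|^2 = 13

Expand |f|^2 and use orthogonality of {sin(nx), cos(mx)} on [-π, π]:
  ∫_{-π}^{π} sin(nx)^2 dx = π, ∫ cos(mx)^2 dx = π, and cross terms integrate to 0.
So ∫_{-π}^{π} f(x)^2 dx = 1^2 · π + 5^2 · π = (1 + 25)π.
Divide by 2π: (1 + 25)/2 = 13.
By Parseval, this equals Σ |c_n|^2.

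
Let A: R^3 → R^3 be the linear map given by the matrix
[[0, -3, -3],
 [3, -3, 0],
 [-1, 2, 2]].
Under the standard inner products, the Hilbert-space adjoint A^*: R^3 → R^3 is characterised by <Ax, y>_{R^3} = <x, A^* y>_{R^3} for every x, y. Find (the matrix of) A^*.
A^* = A^T =
[[0, 3, -1],
 [-3, -3, 2],
 [-3, 0, 2]]

For real matrices with standard dot products, the defining identity <Ax, y> = <x, A^* y> gives (Ax)^T y = x^T (A^*) y, i.e. x^T A^T y = x^T (A^*) y. Since this holds for all x, y, we must have A^* = A^T. Therefore
A^* =
[[0, 3, -1],
 [-3, -3, 2],
 [-3, 0, 2]].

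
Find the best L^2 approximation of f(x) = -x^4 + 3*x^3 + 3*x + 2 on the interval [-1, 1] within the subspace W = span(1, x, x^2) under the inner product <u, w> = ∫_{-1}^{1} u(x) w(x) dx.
g(x) = -6*x^2/7 + 24*x/5 + 73/35

The best approximation g ∈ W is the orthogonal projection of f onto W. Writing g = a_0 + a_1 x + a_2 x^2, the coefficients solve the normal equations G · a = b where
  G_{ij} = <φ_i, φ_j> and b_i = <f, φ_i>, with φ_0 = 1, φ_1 = x, φ_2 = x^2.
G =
  [2, 0, 2/3]
  [0, 2/3, 0]
  [2/3, 0, 2/5],
b = (18/5, 16/5, 22/21).
Solving gives a_0 = 73/35, a_1 = 24/5, a_2 = -6/7, so
  g(x) = -6*x^2/7 + 24*x/5 + 73/35.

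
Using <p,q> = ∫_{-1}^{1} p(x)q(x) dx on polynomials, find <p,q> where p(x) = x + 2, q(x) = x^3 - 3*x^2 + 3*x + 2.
<p,q> = 32/5

Expand the product: p(x)·q(x) = x^4 - x^3 - 3*x^2 + 8*x + 4.
∫_{-1}^{1} of each monomial x^k gives [2/(k+1) if k even, 0 if k odd]. Integrating term-by-term (or equivalently evaluating the antiderivative F(x) = x^5/5 - x^4/4 - x^3 + 4*x^2 + 4*x at the endpoints):
  F(1) − F(−1) = 139/20 − (11/20) = 32/5.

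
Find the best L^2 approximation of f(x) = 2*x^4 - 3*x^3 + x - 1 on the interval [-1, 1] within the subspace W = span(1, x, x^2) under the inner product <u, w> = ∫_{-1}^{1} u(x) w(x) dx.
g(x) = 12*x^2/7 - 4*x/5 - 41/35

The best approximation g ∈ W is the orthogonal projection of f onto W. Writing g = a_0 + a_1 x + a_2 x^2, the coefficients solve the normal equations G · a = b where
  G_{ij} = <φ_i, φ_j> and b_i = <f, φ_i>, with φ_0 = 1, φ_1 = x, φ_2 = x^2.
G =
  [2, 0, 2/3]
  [0, 2/3, 0]
  [2/3, 0, 2/5],
b = (-6/5, -8/15, -2/21).
Solving gives a_0 = -41/35, a_1 = -4/5, a_2 = 12/7, so
  g(x) = 12*x^2/7 - 4*x/5 - 41/35.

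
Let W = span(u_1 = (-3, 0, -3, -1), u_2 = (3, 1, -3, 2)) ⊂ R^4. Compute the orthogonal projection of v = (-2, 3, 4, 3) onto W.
proj_W(v) = (108/433, -189/433, 1242/433, -153/433)

Set up U = [u_1 | ... | u_2] ∈ R^(4×2). The projector onto W = col(U) is P = U (U^T U)^(-1) U^T.
Compute U^T U =
  [19, -2]
  [-2, 23],
and U^T v = (-9, -9).
Solve U^T U · c = U^T v for the coefficients: c = (-225/433, -189/433). The projection is proj_W(v) = U c.
Check: (v - proj_W(v)) · u_1 = 0  (should be 0).
Check: (v - proj_W(v)) · u_2 = 0  (should be 0).
Result: proj_W(v) = (108/433, -189/433, 1242/433, -153/433).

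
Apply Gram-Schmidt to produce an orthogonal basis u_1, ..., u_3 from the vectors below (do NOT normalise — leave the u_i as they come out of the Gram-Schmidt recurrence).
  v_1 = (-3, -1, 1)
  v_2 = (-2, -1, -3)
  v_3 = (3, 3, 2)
Orthogonal basis:
  u_1 = (-3, -1, 1)
  u_2 = (-10/11, -7/11, -37/11)
  u_3 = (-38/69, 209/138, -19/138)

Apply the Gram-Schmidt recurrence
  u_1 = v_1
  u_i = v_i − Σ_{j<i} ((v_i · u_j) / (u_j · u_j)) · u_j.

Step by step this gives:
  u_1 = (-3, -1, 1)
  u_2 = (-10/11, -7/11, -37/11)
  u_3 = (-38/69, 209/138, -19/138)

Orthogonality check:
  u_2 · u_1 = 0 (should be 0)
  u_3 · u_1 = 0 (should be 0)
  u_3 · u_2 = 0 (should be 0)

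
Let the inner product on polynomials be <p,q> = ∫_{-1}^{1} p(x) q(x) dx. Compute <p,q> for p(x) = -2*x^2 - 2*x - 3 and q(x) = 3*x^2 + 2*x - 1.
<p,q> = -56/15

Expand the product: p(x)·q(x) = -6*x^4 - 10*x^3 - 11*x^2 - 4*x + 3.
∫_{-1}^{1} of each monomial x^k gives [2/(k+1) if k even, 0 if k odd]. Integrating term-by-term (or equivalently evaluating the antiderivative F(x) = -6*x^5/5 - 5*x^4/2 - 11*x^3/3 - 2*x^2 + 3*x at the endpoints):
  F(1) − F(−1) = -191/30 − (-79/30) = -56/15.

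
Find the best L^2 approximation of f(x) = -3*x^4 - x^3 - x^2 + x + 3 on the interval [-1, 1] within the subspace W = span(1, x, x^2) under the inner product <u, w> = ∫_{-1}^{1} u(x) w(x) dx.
g(x) = -25*x^2/7 + 2*x/5 + 114/35

The best approximation g ∈ W is the orthogonal projection of f onto W. Writing g = a_0 + a_1 x + a_2 x^2, the coefficients solve the normal equations G · a = b where
  G_{ij} = <φ_i, φ_j> and b_i = <f, φ_i>, with φ_0 = 1, φ_1 = x, φ_2 = x^2.
G =
  [2, 0, 2/3]
  [0, 2/3, 0]
  [2/3, 0, 2/5],
b = (62/15, 4/15, 26/35).
Solving gives a_0 = 114/35, a_1 = 2/5, a_2 = -25/7, so
  g(x) = -25*x^2/7 + 2*x/5 + 114/35.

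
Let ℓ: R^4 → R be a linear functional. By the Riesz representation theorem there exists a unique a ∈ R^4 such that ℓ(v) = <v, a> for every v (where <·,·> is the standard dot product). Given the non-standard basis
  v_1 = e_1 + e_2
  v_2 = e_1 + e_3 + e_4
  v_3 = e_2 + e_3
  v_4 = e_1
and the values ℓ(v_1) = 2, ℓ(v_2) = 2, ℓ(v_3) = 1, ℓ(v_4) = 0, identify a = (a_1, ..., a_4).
a = (0, 2, -1, 3)

Write a = (a_1, ..., a_4) in the standard basis. For each basis vector v_i, ℓ(v_i) = <v_i, a> is a linear equation in the a_j's. Collect the n equations into a matrix system V a = ℓ, where row i of V is v_i (expressed in the standard basis). Since V is invertible (lower-triangular with 1s on the diagonal, up to permutation), solve by back-substitution:
  V =
[[1, 1, 0, 0],
 [1, 0, 1, 1],
 [0, 1, 1, 0],
 [1, 0, 0, 0]]
  V a = (2, 2, 1, 0)
Solving gives a = (0, 2, -1, 3).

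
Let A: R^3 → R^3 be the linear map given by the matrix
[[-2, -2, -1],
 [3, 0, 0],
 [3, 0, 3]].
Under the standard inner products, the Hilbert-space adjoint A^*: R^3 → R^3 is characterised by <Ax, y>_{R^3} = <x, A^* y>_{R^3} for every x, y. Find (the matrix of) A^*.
A^* = A^T =
[[-2, 3, 3],
 [-2, 0, 0],
 [-1, 0, 3]]

For real matrices with standard dot products, the defining identity <Ax, y> = <x, A^* y> gives (Ax)^T y = x^T (A^*) y, i.e. x^T A^T y = x^T (A^*) y. Since this holds for all x, y, we must have A^* = A^T. Therefore
A^* =
[[-2, 3, 3],
 [-2, 0, 0],
 [-1, 0, 3]].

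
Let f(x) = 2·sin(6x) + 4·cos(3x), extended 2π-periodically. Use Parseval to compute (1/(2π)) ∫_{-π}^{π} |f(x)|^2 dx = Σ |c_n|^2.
Σ |c_n|^2 = 10

Expand |f|^2 and use orthogonality of {sin(nx), cos(mx)} on [-π, π]:
  ∫_{-π}^{π} sin(nx)^2 dx = π, ∫ cos(mx)^2 dx = π, and cross terms integrate to 0.
So ∫_{-π}^{π} f(x)^2 dx = 2^2 · π + 4^2 · π = (4 + 16)π.
Divide by 2π: (4 + 16)/2 = 10.
By Parseval, this equals Σ |c_n|^2.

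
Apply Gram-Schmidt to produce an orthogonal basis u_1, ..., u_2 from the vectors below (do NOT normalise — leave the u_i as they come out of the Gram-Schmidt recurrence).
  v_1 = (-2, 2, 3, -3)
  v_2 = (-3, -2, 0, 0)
Orthogonal basis:
  u_1 = (-2, 2, 3, -3)
  u_2 = (-37/13, -28/13, -3/13, 3/13)

Apply the Gram-Schmidt recurrence
  u_1 = v_1
  u_i = v_i − Σ_{j<i} ((v_i · u_j) / (u_j · u_j)) · u_j.

Step by step this gives:
  u_1 = (-2, 2, 3, -3)
  u_2 = (-37/13, -28/13, -3/13, 3/13)

Orthogonality check:
  u_2 · u_1 = 0 (should be 0)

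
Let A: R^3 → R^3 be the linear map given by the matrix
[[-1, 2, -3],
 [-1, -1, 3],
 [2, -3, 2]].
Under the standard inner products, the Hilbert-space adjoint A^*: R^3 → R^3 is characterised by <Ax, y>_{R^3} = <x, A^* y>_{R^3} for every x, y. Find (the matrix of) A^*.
A^* = A^T =
[[-1, -1, 2],
 [2, -1, -3],
 [-3, 3, 2]]

For real matrices with standard dot products, the defining identity <Ax, y> = <x, A^* y> gives (Ax)^T y = x^T (A^*) y, i.e. x^T A^T y = x^T (A^*) y. Since this holds for all x, y, we must have A^* = A^T. Therefore
A^* =
[[-1, -1, 2],
 [2, -1, -3],
 [-3, 3, 2]].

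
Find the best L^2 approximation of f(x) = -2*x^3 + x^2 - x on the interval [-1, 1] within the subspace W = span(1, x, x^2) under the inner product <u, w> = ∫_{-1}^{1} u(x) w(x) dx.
g(x) = x^2 - 11*x/5

The best approximation g ∈ W is the orthogonal projection of f onto W. Writing g = a_0 + a_1 x + a_2 x^2, the coefficients solve the normal equations G · a = b where
  G_{ij} = <φ_i, φ_j> and b_i = <f, φ_i>, with φ_0 = 1, φ_1 = x, φ_2 = x^2.
G =
  [2, 0, 2/3]
  [0, 2/3, 0]
  [2/3, 0, 2/5],
b = (2/3, -22/15, 2/5).
Solving gives a_0 = 0, a_1 = -11/5, a_2 = 1, so
  g(x) = x^2 - 11*x/5.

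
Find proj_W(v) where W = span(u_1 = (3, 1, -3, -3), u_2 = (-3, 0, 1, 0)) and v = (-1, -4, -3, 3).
proj_W(v) = (21/68, -35/68, 63/68, 105/68)

Set up U = [u_1 | ... | u_2] ∈ R^(4×2). The projector onto W = col(U) is P = U (U^T U)^(-1) U^T.
Compute U^T U =
  [28, -12]
  [-12, 10],
and U^T v = (-7, 0).
Solve U^T U · c = U^T v for the coefficients: c = (-35/68, -21/34). The projection is proj_W(v) = U c.
Check: (v - proj_W(v)) · u_1 = 0  (should be 0).
Check: (v - proj_W(v)) · u_2 = 0  (should be 0).
Result: proj_W(v) = (21/68, -35/68, 63/68, 105/68).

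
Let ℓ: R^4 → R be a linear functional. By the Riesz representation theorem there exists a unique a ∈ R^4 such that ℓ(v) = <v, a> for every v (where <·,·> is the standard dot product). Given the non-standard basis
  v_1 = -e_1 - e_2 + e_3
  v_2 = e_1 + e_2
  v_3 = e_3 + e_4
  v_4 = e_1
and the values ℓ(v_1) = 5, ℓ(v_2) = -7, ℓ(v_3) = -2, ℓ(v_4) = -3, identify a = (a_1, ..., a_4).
a = (-3, -4, -2, 0)

Write a = (a_1, ..., a_4) in the standard basis. For each basis vector v_i, ℓ(v_i) = <v_i, a> is a linear equation in the a_j's. Collect the n equations into a matrix system V a = ℓ, where row i of V is v_i (expressed in the standard basis). Since V is invertible (lower-triangular with 1s on the diagonal, up to permutation), solve by back-substitution:
  V =
[[-1, -1, 1, 0],
 [1, 1, 0, 0],
 [0, 0, 1, 1],
 [1, 0, 0, 0]]
  V a = (5, -7, -2, -3)
Solving gives a = (-3, -4, -2, 0).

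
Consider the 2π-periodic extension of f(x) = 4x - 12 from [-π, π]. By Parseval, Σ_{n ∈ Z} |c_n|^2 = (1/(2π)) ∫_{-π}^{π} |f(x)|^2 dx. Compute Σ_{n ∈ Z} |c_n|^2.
Σ |c_n|^2 = 16π^2/3 + 144

Expand and integrate term by term over [-π, π]:
  ∫ (4x)^2 dx = 16·(2π^3/3); ∫ 2·4·(-12)·x dx = 0 (odd integrand); ∫ (-12)^2 dx = 144·2π.
So (1/(2π)) ∫_{-π}^{π} (4x - 12)^2 dx = 16π^2/3 + 144 = 16π^2/3 + 144.
Parseval ⇒ Σ |c_n|^2 = 16π^2/3 + 144.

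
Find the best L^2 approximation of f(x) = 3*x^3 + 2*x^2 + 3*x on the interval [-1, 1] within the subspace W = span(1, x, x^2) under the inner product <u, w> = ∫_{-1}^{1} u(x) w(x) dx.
g(x) = 2*x^2 + 24*x/5

The best approximation g ∈ W is the orthogonal projection of f onto W. Writing g = a_0 + a_1 x + a_2 x^2, the coefficients solve the normal equations G · a = b where
  G_{ij} = <φ_i, φ_j> and b_i = <f, φ_i>, with φ_0 = 1, φ_1 = x, φ_2 = x^2.
G =
  [2, 0, 2/3]
  [0, 2/3, 0]
  [2/3, 0, 2/5],
b = (4/3, 16/5, 4/5).
Solving gives a_0 = 0, a_1 = 24/5, a_2 = 2, so
  g(x) = 2*x^2 + 24*x/5.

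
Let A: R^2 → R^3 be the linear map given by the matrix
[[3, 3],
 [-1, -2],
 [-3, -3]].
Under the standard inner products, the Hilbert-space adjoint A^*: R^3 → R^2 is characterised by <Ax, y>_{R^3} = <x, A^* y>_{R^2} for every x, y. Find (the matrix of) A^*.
A^* = A^T =
[[3, -1, -3],
 [3, -2, -3]]

For real matrices with standard dot products, the defining identity <Ax, y> = <x, A^* y> gives (Ax)^T y = x^T (A^*) y, i.e. x^T A^T y = x^T (A^*) y. Since this holds for all x, y, we must have A^* = A^T. Therefore
A^* =
[[3, -1, -3],
 [3, -2, -3]].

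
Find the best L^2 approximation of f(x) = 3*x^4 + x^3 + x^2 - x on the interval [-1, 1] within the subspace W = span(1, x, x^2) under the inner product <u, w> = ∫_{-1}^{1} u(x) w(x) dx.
g(x) = 25*x^2/7 - 2*x/5 - 9/35

The best approximation g ∈ W is the orthogonal projection of f onto W. Writing g = a_0 + a_1 x + a_2 x^2, the coefficients solve the normal equations G · a = b where
  G_{ij} = <φ_i, φ_j> and b_i = <f, φ_i>, with φ_0 = 1, φ_1 = x, φ_2 = x^2.
G =
  [2, 0, 2/3]
  [0, 2/3, 0]
  [2/3, 0, 2/5],
b = (28/15, -4/15, 44/35).
Solving gives a_0 = -9/35, a_1 = -2/5, a_2 = 25/7, so
  g(x) = 25*x^2/7 - 2*x/5 - 9/35.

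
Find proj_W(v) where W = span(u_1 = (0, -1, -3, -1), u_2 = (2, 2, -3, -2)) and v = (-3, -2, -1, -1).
proj_W(v) = (-109/75, -389/150, -31/25, 47/150)

Set up U = [u_1 | ... | u_2] ∈ R^(4×2). The projector onto W = col(U) is P = U (U^T U)^(-1) U^T.
Compute U^T U =
  [11, 9]
  [9, 21],
and U^T v = (6, -5).
Solve U^T U · c = U^T v for the coefficients: c = (57/50, -109/150). The projection is proj_W(v) = U c.
Check: (v - proj_W(v)) · u_1 = 0  (should be 0).
Check: (v - proj_W(v)) · u_2 = 0  (should be 0).
Result: proj_W(v) = (-109/75, -389/150, -31/25, 47/150).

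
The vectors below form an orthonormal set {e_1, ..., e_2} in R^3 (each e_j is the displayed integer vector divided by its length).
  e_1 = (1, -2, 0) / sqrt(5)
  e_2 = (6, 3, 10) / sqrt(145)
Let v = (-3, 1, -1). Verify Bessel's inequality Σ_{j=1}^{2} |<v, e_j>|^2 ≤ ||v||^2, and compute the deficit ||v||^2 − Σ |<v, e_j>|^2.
Σ |<v, e_j>|^2 = 270/29; ||v||^2 = 11; deficit = 49/29

Write each e_j = u_j / sqrt(<u_j, u_j>) where u_j is the displayed integer vector. Then <v, e_j> = <v, u_j> / sqrt(<u_j, u_j>), so |<v, e_j>|^2 = <v, u_j>^2 / <u_j, u_j>.
Coefficients: <v, e_1> = -5/sqrt(5), <v, e_2> = -25/sqrt(145).
Square and sum: Σ |<v, e_j>|^2 = 270/29.
Compute ||v||^2 = v·v = 11.
Deficit = 11 − 270/29 = 49/29 ≥ 0, confirming Bessel's inequality. (The deficit equals ||v − Σ <v,e_j> e_j||^2, the squared distance from v to span{e_j}.)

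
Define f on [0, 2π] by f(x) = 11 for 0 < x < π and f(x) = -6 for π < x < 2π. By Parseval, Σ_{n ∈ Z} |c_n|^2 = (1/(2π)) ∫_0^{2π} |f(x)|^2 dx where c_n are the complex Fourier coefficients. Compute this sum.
Σ |c_n|^2 = 157/2

Parseval equates the L^2 energy of f (normalised by 1/(2π)) with the ℓ^2 sum of its Fourier coefficients: (1/(2π)) ∫_0^{2π} |f|^2 = Σ |c_n|^2.
Compute the left side: (1/(2π)) [∫_0^π 11^2 dx + ∫_π^{2π} (-6)^2 dx] = (1/(2π)) · (121π + 36π) = (121 + 36)/2 = 157/2.
So Σ_{n ∈ Z} |c_n|^2 = 157/2.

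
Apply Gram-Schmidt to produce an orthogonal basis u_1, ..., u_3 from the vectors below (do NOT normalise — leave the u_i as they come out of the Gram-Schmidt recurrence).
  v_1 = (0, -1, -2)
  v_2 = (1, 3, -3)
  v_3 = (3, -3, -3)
Orthogonal basis:
  u_1 = (0, -1, -2)
  u_2 = (1, 18/5, -9/5)
  u_3 = (135/43, -30/43, 15/43)

Apply the Gram-Schmidt recurrence
  u_1 = v_1
  u_i = v_i − Σ_{j<i} ((v_i · u_j) / (u_j · u_j)) · u_j.

Step by step this gives:
  u_1 = (0, -1, -2)
  u_2 = (1, 18/5, -9/5)
  u_3 = (135/43, -30/43, 15/43)

Orthogonality check:
  u_2 · u_1 = 0 (should be 0)
  u_3 · u_1 = 0 (should be 0)
  u_3 · u_2 = 0 (should be 0)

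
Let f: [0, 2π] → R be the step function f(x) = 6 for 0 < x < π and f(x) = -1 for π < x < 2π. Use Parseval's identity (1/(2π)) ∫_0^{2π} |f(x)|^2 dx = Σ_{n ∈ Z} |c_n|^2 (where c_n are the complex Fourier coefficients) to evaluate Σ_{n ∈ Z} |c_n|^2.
Σ |c_n|^2 = 37/2

Parseval equates the L^2 energy of f (normalised by 1/(2π)) with the ℓ^2 sum of its Fourier coefficients: (1/(2π)) ∫_0^{2π} |f|^2 = Σ |c_n|^2.
Compute the left side: (1/(2π)) [∫_0^π 6^2 dx + ∫_π^{2π} (-1)^2 dx] = (1/(2π)) · (36π + 1π) = (36 + 1)/2 = 37/2.
So Σ_{n ∈ Z} |c_n|^2 = 37/2.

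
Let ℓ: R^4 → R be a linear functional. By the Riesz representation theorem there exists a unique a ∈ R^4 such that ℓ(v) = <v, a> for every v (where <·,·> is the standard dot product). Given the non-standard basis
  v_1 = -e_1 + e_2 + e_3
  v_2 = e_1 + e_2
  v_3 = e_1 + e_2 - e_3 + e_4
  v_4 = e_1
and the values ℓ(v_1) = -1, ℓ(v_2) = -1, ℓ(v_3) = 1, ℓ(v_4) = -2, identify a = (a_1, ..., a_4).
a = (-2, 1, -4, -2)

Write a = (a_1, ..., a_4) in the standard basis. For each basis vector v_i, ℓ(v_i) = <v_i, a> is a linear equation in the a_j's. Collect the n equations into a matrix system V a = ℓ, where row i of V is v_i (expressed in the standard basis). Since V is invertible (lower-triangular with 1s on the diagonal, up to permutation), solve by back-substitution:
  V =
[[-1, 1, 1, 0],
 [1, 1, 0, 0],
 [1, 1, -1, 1],
 [1, 0, 0, 0]]
  V a = (-1, -1, 1, -2)
Solving gives a = (-2, 1, -4, -2).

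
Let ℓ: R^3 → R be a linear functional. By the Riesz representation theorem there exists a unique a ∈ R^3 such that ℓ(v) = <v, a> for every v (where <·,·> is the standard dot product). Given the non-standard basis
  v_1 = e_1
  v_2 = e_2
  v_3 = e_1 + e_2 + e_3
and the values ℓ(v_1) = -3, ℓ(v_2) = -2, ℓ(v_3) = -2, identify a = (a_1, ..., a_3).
a = (-3, -2, 3)

Write a = (a_1, ..., a_3) in the standard basis. For each basis vector v_i, ℓ(v_i) = <v_i, a> is a linear equation in the a_j's. Collect the n equations into a matrix system V a = ℓ, where row i of V is v_i (expressed in the standard basis). Since V is invertible (lower-triangular with 1s on the diagonal, up to permutation), solve by back-substitution:
  V =
[[1, 0, 0],
 [0, 1, 0],
 [1, 1, 1]]
  V a = (-3, -2, -2)
Solving gives a = (-3, -2, 3).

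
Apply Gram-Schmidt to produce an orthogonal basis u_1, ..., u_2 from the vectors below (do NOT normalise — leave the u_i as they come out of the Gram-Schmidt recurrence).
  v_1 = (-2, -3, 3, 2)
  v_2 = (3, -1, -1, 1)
Orthogonal basis:
  u_1 = (-2, -3, 3, 2)
  u_2 = (35/13, -19/13, -7/13, 17/13)

Apply the Gram-Schmidt recurrence
  u_1 = v_1
  u_i = v_i − Σ_{j<i} ((v_i · u_j) / (u_j · u_j)) · u_j.

Step by step this gives:
  u_1 = (-2, -3, 3, 2)
  u_2 = (35/13, -19/13, -7/13, 17/13)

Orthogonality check:
  u_2 · u_1 = 0 (should be 0)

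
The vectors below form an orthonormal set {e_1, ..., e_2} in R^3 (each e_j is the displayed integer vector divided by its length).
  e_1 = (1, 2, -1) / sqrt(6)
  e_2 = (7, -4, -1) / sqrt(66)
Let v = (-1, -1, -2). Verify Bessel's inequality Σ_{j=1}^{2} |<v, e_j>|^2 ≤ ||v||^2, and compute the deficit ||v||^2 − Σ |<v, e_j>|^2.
Σ |<v, e_j>|^2 = 2/11; ||v||^2 = 6; deficit = 64/11

Write each e_j = u_j / sqrt(<u_j, u_j>) where u_j is the displayed integer vector. Then <v, e_j> = <v, u_j> / sqrt(<u_j, u_j>), so |<v, e_j>|^2 = <v, u_j>^2 / <u_j, u_j>.
Coefficients: <v, e_1> = -1/sqrt(6), <v, e_2> = -1/sqrt(66).
Square and sum: Σ |<v, e_j>|^2 = 2/11.
Compute ||v||^2 = v·v = 6.
Deficit = 6 − 2/11 = 64/11 ≥ 0, confirming Bessel's inequality. (The deficit equals ||v − Σ <v,e_j> e_j||^2, the squared distance from v to span{e_j}.)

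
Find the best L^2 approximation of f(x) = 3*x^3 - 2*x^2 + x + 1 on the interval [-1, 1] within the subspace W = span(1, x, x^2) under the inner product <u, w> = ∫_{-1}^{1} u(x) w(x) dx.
g(x) = -2*x^2 + 14*x/5 + 1

The best approximation g ∈ W is the orthogonal projection of f onto W. Writing g = a_0 + a_1 x + a_2 x^2, the coefficients solve the normal equations G · a = b where
  G_{ij} = <φ_i, φ_j> and b_i = <f, φ_i>, with φ_0 = 1, φ_1 = x, φ_2 = x^2.
G =
  [2, 0, 2/3]
  [0, 2/3, 0]
  [2/3, 0, 2/5],
b = (2/3, 28/15, -2/15).
Solving gives a_0 = 1, a_1 = 14/5, a_2 = -2, so
  g(x) = -2*x^2 + 14*x/5 + 1.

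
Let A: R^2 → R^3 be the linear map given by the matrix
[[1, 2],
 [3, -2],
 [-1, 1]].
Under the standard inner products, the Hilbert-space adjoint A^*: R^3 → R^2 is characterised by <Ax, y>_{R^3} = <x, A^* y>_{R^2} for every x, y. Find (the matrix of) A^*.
A^* = A^T =
[[1, 3, -1],
 [2, -2, 1]]

For real matrices with standard dot products, the defining identity <Ax, y> = <x, A^* y> gives (Ax)^T y = x^T (A^*) y, i.e. x^T A^T y = x^T (A^*) y. Since this holds for all x, y, we must have A^* = A^T. Therefore
A^* =
[[1, 3, -1],
 [2, -2, 1]].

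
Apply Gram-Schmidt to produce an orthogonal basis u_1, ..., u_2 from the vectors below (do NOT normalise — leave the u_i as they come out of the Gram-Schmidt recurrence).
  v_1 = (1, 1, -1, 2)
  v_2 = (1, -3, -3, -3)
Orthogonal basis:
  u_1 = (1, 1, -1, 2)
  u_2 = (12/7, -16/7, -26/7, -11/7)

Apply the Gram-Schmidt recurrence
  u_1 = v_1
  u_i = v_i − Σ_{j<i} ((v_i · u_j) / (u_j · u_j)) · u_j.

Step by step this gives:
  u_1 = (1, 1, -1, 2)
  u_2 = (12/7, -16/7, -26/7, -11/7)

Orthogonality check:
  u_2 · u_1 = 0 (should be 0)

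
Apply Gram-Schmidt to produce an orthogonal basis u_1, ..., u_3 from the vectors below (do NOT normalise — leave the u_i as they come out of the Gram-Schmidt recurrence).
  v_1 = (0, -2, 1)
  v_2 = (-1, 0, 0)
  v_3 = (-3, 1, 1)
Orthogonal basis:
  u_1 = (0, -2, 1)
  u_2 = (-1, 0, 0)
  u_3 = (0, 3/5, 6/5)

Apply the Gram-Schmidt recurrence
  u_1 = v_1
  u_i = v_i − Σ_{j<i} ((v_i · u_j) / (u_j · u_j)) · u_j.

Step by step this gives:
  u_1 = (0, -2, 1)
  u_2 = (-1, 0, 0)
  u_3 = (0, 3/5, 6/5)

Orthogonality check:
  u_2 · u_1 = 0 (should be 0)
  u_3 · u_1 = 0 (should be 0)
  u_3 · u_2 = 0 (should be 0)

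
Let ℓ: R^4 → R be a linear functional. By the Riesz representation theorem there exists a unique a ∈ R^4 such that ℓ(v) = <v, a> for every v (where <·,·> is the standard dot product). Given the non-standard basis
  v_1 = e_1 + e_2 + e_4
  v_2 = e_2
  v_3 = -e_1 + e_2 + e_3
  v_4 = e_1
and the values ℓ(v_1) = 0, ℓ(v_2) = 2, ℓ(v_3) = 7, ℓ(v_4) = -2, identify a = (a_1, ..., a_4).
a = (-2, 2, 3, 0)

Write a = (a_1, ..., a_4) in the standard basis. For each basis vector v_i, ℓ(v_i) = <v_i, a> is a linear equation in the a_j's. Collect the n equations into a matrix system V a = ℓ, where row i of V is v_i (expressed in the standard basis). Since V is invertible (lower-triangular with 1s on the diagonal, up to permutation), solve by back-substitution:
  V =
[[1, 1, 0, 1],
 [0, 1, 0, 0],
 [-1, 1, 1, 0],
 [1, 0, 0, 0]]
  V a = (0, 2, 7, -2)
Solving gives a = (-2, 2, 3, 0).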